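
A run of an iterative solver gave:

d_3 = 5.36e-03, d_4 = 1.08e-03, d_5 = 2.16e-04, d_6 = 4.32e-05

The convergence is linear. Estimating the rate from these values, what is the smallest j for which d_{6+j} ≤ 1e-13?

13

Rate ρ ≈ d_6/d_5 = 4.32e-05/2.16e-04 = 0.2000.
After j more steps, d_{6+j} ≈ 4.32e-05·ρ^j; need ρ^j ≤ 1e-13/4.32e-05 = 2.31481e-09.
j ≥ ln(2.31481e-09)/ln(0.2000) = -19.8839/-1.60944 = 12.355.
So 13 more iterations are needed.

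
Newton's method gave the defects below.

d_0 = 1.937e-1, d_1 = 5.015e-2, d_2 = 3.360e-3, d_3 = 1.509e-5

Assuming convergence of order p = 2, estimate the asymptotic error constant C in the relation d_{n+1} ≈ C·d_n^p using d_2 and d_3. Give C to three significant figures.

C ≈ d_3 / d_2^2
  = 1.509e-5 / (3.360e-3)^2
  = 1.509e-5 / 1.12896e-05 ≈ 1.3366

1.34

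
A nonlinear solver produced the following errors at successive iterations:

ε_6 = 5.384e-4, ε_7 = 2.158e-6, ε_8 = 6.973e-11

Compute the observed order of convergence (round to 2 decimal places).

p ≈ ln(ε_8/ε_7) / ln(ε_7/ε_6)
  = ln(6.973e-11/2.158e-6) / ln(2.158e-6/5.384e-4)
  = ln(3.23123e-05) / ln(0.00400817)
  = -10.34006 / -5.51942 ≈ 1.87340

1.87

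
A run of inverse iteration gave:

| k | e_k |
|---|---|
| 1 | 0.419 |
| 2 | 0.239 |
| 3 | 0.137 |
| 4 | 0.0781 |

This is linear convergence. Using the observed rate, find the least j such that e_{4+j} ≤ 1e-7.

Rate ρ ≈ e_4/e_3 = 0.0781/0.137 = 0.5701.
After j more steps, e_{4+j} ≈ 0.0781·ρ^j; need ρ^j ≤ 1e-7/0.0781 = 1.28041e-06.
j ≥ ln(1.28041e-06)/ln(0.5701) = -13.5683/-0.56194 = 24.145.
So 25 more iterations are needed.

25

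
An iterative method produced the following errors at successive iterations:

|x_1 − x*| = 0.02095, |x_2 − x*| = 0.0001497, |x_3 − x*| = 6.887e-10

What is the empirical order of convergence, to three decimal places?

p ≈ ln(|x_3 − x*|/|x_2 − x*|) / ln(|x_2 − x*|/|x_1 − x*|)
  = ln(6.887e-10/0.0001497) / ln(0.0001497/0.02095)
  = ln(4.60053e-06) / ln(0.00714558)
  = -12.289339 / -4.941261 ≈ 2.487086

2.487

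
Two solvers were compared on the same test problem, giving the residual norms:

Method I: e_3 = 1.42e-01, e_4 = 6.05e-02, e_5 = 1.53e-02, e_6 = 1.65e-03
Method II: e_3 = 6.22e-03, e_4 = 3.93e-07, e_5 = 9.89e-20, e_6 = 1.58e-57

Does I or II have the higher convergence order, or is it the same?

II

Method I: p ≈ ln(1.65e-03/1.53e-02)/ln(1.53e-02/6.05e-02) ≈ 1.62.
Method II: p ≈ ln(1.58e-57/9.89e-20)/ln(9.89e-20/3.93e-07) ≈ 3.00.
Method II has the higher order (≈3.0 vs ≈1.6).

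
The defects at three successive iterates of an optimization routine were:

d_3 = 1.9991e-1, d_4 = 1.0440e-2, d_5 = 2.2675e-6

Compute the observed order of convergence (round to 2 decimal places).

2.86

p ≈ ln(d_5/d_4) / ln(d_4/d_3)
  = ln(2.2675e-6/1.0440e-2) / ln(1.0440e-2/1.9991e-1)
  = ln(0.000217193) / ln(0.0522235)
  = -8.43472 / -2.95222 ≈ 2.85708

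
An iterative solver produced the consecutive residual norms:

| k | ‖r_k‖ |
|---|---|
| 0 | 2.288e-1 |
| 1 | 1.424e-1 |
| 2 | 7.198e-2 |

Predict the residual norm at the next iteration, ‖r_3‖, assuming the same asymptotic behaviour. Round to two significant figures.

2.7e-2

First estimate the order: p ≈ ln(‖r_2‖/‖r_1‖) / ln(‖r_1‖/‖r_0‖) = ln(7.198e-2/1.424e-1)/ln(1.424e-1/2.288e-1) = ln(0.505478)/ln(0.622378) ≈ 1.4387.
Then ‖r_3‖ ≈ ‖r_2‖·(‖r_2‖/‖r_1‖)^p = 7.198e-2·(0.505478)^1.4387 = 7.198e-2·0.374728 ≈ 0.02697.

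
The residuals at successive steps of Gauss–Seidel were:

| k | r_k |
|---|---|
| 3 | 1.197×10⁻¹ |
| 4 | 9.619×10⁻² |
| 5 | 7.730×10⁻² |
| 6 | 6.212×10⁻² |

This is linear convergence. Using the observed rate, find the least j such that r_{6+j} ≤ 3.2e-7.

Rate ρ ≈ r_6/r_5 = 6.212×10⁻²/7.730×10⁻² = 0.8036.
After j more steps, r_{6+j} ≈ 6.212×10⁻²·ρ^j; need ρ^j ≤ 3.2e-7/6.212×10⁻² = 5.15132e-06.
j ≥ ln(5.15132e-06)/ln(0.8036) = -12.1763/-0.21865 = 55.689.
So 56 more iterations are needed.

56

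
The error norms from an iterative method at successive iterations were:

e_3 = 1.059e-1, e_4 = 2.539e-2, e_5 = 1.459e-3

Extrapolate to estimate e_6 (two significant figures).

First estimate the order: p ≈ ln(e_5/e_4) / ln(e_4/e_3) = ln(1.459e-3/2.539e-2)/ln(2.539e-2/1.059e-1) = ln(0.0574636)/ln(0.239754) ≈ 2.0002.
Then e_6 ≈ e_5·(e_5/e_4)^p = 1.459e-3·(0.0574636)^2.0002 = 1.459e-3·0.00330018 ≈ 4.815e-06.

4.8e-6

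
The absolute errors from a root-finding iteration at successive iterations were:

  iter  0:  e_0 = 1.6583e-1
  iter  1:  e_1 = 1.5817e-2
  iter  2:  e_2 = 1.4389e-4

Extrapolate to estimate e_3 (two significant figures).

1.2e-8

First estimate the order: p ≈ ln(e_2/e_1) / ln(e_1/e_0) = ln(1.4389e-4/1.5817e-2)/ln(1.5817e-2/1.6583e-1) = ln(0.00909717)/ln(0.0953808) ≈ 2.0000.
Then e_3 ≈ e_2·(e_2/e_1)^p = 1.4389e-4·(0.00909717)^2.0000 = 1.4389e-4·8.27585e-05 ≈ 1.191e-08.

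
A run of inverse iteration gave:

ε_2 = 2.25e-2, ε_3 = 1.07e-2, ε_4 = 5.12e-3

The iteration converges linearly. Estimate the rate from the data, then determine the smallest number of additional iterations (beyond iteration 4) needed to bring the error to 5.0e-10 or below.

Rate ρ ≈ ε_4/ε_3 = 5.12e-3/1.07e-2 = 0.4785.
After j more steps, ε_{4+j} ≈ 5.12e-3·ρ^j; need ρ^j ≤ 5.0e-10/5.12e-3 = 9.76563e-08.
j ≥ ln(9.76563e-08)/ln(0.4785) = -16.1418/-0.73710 = 21.899.
So 22 more iterations are needed.

22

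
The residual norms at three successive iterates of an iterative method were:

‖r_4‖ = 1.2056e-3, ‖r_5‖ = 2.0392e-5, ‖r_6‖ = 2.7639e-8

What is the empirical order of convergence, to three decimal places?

p ≈ ln(‖r_6‖/‖r_5‖) / ln(‖r_5‖/‖r_4‖)
  = ln(2.7639e-8/2.0392e-5) / ln(2.0392e-5/1.2056e-3)
  = ln(0.00135538) / ln(0.0169144)
  = -6.603673 / -4.079590 ≈ 1.618710

1.619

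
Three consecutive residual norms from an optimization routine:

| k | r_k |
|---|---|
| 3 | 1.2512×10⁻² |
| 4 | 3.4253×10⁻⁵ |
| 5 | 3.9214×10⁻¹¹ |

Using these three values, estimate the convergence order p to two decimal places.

p ≈ ln(r_5/r_4) / ln(r_4/r_3)
  = ln(3.9214×10⁻¹¹/3.4253×10⁻⁵) / ln(3.4253×10⁻⁵/1.2512×10⁻²)
  = ln(1.14483e-06) / ln(0.00273761)
  = -13.68025 / -5.90067 ≈ 2.31842

2.32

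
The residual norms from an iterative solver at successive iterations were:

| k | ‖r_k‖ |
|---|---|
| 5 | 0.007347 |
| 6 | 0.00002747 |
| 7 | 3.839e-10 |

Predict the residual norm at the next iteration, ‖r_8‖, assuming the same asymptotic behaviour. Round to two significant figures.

First estimate the order: p ≈ ln(‖r_7‖/‖r_6‖) / ln(‖r_6‖/‖r_5‖) = ln(3.839e-10/0.00002747)/ln(0.00002747/0.007347) = ln(1.39752e-05)/ln(0.00373894) ≈ 2.0001.
Then ‖r_8‖ ≈ ‖r_7‖·(‖r_7‖/‖r_6‖)^p = 3.839e-10·(1.39752e-05)^2.0001 = 3.839e-10·1.95088e-10 ≈ 7.489e-20.

7.5e-20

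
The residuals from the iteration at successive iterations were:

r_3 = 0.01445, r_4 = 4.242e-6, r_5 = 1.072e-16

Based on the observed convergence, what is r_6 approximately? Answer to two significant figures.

1.7e-48

First estimate the order: p ≈ ln(r_5/r_4) / ln(r_4/r_3) = ln(1.072e-16/4.242e-6)/ln(4.242e-6/0.01445) = ln(2.52711e-11)/ln(0.000293564) ≈ 3.0001.
Then r_6 ≈ r_5·(r_5/r_4)^p = 1.072e-16·(2.52711e-11)^3.0001 = 1.072e-16·1.60995e-32 ≈ 1.726e-48.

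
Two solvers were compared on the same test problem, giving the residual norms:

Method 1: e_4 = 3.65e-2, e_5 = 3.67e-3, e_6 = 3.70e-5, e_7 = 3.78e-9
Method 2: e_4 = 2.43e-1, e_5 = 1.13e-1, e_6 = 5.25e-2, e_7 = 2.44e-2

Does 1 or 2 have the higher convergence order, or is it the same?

1

Method 1: p ≈ ln(3.78e-9/3.70e-5)/ln(3.70e-5/3.67e-3) ≈ 2.00.
Method 2: p ≈ ln(2.44e-2/5.25e-2)/ln(5.25e-2/1.13e-1) ≈ 1.00.
Method 1 has the higher order (≈2.0 vs ≈1.0).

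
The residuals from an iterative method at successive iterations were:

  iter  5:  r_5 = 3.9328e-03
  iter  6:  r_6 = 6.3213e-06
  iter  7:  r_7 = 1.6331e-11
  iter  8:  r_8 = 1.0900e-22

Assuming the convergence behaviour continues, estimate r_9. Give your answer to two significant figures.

4.9e-45

First estimate the order: p ≈ ln(r_8/r_7) / ln(r_7/r_6) = ln(1.0900e-22/1.6331e-11)/ln(1.6331e-11/6.3213e-06) = ln(6.67442e-12)/ln(2.58349e-06) ≈ 2.0000.
Then r_9 ≈ r_8·(r_8/r_7)^p = 1.0900e-22·(6.67442e-12)^2.0000 = 1.0900e-22·4.45479e-23 ≈ 4.856e-45.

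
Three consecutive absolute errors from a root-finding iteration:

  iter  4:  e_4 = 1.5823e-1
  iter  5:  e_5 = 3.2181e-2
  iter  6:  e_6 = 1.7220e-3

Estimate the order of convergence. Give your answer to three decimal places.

1.838

p ≈ ln(e_6/e_5) / ln(e_5/e_4)
  = ln(1.7220e-3/3.2181e-2) / ln(3.2181e-2/1.5823e-1)
  = ln(0.0535098) / ln(0.203381)
  = -2.927890 / -1.592674 ≈ 1.838349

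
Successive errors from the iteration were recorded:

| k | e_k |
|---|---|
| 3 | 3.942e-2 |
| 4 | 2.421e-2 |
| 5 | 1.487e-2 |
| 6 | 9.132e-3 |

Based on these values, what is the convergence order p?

Consecutive ratios: e_6/e_5 = 9.132e-3/1.487e-2 = 0.614122, e_5/e_4 = 1.487e-2/2.421e-2 = 0.614209.
p ≈ ln(0.614122)/ln(0.614209) = -0.4876/-0.4874 ≈ 1.00.
So the convergence is linear (order 1).

1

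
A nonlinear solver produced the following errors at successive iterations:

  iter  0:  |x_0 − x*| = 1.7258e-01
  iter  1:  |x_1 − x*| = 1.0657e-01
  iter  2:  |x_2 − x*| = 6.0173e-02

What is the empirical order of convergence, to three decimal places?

p ≈ ln(|x_2 − x*|/|x_1 − x*|) / ln(|x_1 − x*|/|x_0 − x*|)
  = ln(6.0173e-02/1.0657e-01) / ln(1.0657e-01/1.7258e-01)
  = ln(0.564634) / ln(0.617511)
  = -0.571578 / -0.482058 ≈ 1.185704

1.186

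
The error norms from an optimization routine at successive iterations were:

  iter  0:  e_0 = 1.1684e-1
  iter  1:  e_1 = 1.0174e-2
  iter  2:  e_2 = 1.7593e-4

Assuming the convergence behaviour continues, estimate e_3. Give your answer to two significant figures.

First estimate the order: p ≈ ln(e_2/e_1) / ln(e_1/e_0) = ln(1.7593e-4/1.0174e-2)/ln(1.0174e-2/1.1684e-1) = ln(0.0172921)/ln(0.0870763) ≈ 1.6623.
Then e_3 ≈ e_2·(e_2/e_1)^p = 1.7593e-4·(0.0172921)^1.6623 = 1.7593e-4·0.00117699 ≈ 2.071e-07.

2.1e-7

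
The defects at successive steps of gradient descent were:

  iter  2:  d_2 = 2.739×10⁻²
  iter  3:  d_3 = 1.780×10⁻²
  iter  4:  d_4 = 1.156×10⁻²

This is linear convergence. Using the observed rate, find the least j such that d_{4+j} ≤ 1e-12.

54

Rate ρ ≈ d_4/d_3 = 1.156×10⁻²/1.780×10⁻² = 0.6494.
After j more steps, d_{4+j} ≈ 1.156×10⁻²·ρ^j; need ρ^j ≤ 1e-12/1.156×10⁻² = 8.65052e-11.
j ≥ ln(8.65052e-11)/ln(0.6494) = -23.1708/-0.43171 = 53.672.
So 54 more iterations are needed.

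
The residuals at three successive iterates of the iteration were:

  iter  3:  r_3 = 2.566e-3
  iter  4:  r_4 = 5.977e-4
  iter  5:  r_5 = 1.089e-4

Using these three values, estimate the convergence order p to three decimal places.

p ≈ ln(r_5/r_4) / ln(r_4/r_3)
  = ln(1.089e-4/5.977e-4) / ln(5.977e-4/2.566e-3)
  = ln(0.182198) / ln(0.232931)
  = -1.702661 / -1.457013 ≈ 1.168597

1.169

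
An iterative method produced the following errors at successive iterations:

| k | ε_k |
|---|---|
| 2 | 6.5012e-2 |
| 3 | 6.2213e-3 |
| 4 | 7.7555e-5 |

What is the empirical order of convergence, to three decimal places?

1.869

p ≈ ln(ε_4/ε_3) / ln(ε_3/ε_2)
  = ln(7.7555e-5/6.2213e-3) / ln(6.2213e-3/6.5012e-2)
  = ln(0.012466) / ln(0.0956946)
  = -4.384750 / -2.346593 ≈ 1.868560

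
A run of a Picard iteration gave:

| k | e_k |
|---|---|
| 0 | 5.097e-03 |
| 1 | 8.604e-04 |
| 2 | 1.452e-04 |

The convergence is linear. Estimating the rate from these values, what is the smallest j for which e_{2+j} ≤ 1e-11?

10

Rate ρ ≈ e_2/e_1 = 1.452e-04/8.604e-04 = 0.1688.
After j more steps, e_{2+j} ≈ 1.452e-04·ρ^j; need ρ^j ≤ 1e-11/1.452e-04 = 6.88705e-08.
j ≥ ln(6.88705e-08)/ln(0.1688) = -16.4910/-1.77904 = 9.270.
So 10 more iterations are needed.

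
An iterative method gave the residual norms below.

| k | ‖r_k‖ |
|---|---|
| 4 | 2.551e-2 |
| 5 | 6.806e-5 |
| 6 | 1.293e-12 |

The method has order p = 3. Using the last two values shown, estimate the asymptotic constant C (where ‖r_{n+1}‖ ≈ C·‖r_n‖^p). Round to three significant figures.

4.10

C ≈ ‖r_6‖ / ‖r_5‖^3
  = 1.293e-12 / (6.806e-5)^3
  = 1.293e-12 / 3.15265e-13 ≈ 4.1013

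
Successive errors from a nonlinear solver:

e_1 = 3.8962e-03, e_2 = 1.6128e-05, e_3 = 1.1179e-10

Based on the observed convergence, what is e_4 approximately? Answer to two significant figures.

First estimate the order: p ≈ ln(e_3/e_2) / ln(e_2/e_1) = ln(1.1179e-10/1.6128e-05)/ln(1.6128e-05/3.8962e-03) = ln(6.93142e-06)/ln(0.00413942) ≈ 2.1649.
Then e_4 ≈ e_3·(e_3/e_2)^p = 1.1179e-10·(6.93142e-06)^2.1649 = 1.1179e-10·6.77479e-12 ≈ 7.574e-22.

7.6e-22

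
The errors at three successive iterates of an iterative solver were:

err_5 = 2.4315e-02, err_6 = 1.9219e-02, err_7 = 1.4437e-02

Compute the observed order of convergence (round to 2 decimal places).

p ≈ ln(err_7/err_6) / ln(err_6/err_5)
  = ln(1.4437e-02/1.9219e-02) / ln(1.9219e-02/2.4315e-02)
  = ln(0.751184) / ln(0.790417)
  = -0.28610 / -0.23519 ≈ 1.21646

1.22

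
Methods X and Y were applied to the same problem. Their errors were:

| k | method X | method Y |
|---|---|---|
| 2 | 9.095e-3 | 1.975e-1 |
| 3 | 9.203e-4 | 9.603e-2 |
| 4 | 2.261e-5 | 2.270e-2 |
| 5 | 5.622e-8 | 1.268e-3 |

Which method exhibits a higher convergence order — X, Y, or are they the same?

Method X: p ≈ ln(5.622e-8/2.261e-5)/ln(2.261e-5/9.203e-4) ≈ 1.62.
Method Y: p ≈ ln(1.268e-3/2.270e-2)/ln(2.270e-2/9.603e-2) ≈ 2.00.
Method Y has the higher order (≈2.0 vs ≈1.6).

Y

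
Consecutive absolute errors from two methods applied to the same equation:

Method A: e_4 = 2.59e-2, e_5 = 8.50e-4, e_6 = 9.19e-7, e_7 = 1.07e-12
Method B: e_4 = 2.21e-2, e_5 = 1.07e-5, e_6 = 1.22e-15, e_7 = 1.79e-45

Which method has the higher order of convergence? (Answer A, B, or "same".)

B

Method A: p ≈ ln(1.07e-12/9.19e-7)/ln(9.19e-7/8.50e-4) ≈ 2.00.
Method B: p ≈ ln(1.79e-45/1.22e-15)/ln(1.22e-15/1.07e-5) ≈ 3.00.
Method B has the higher order (≈3.0 vs ≈2.0).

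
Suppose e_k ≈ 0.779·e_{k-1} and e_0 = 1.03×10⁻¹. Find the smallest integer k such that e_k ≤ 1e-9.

After k steps, e_k ≈ 1.03×10⁻¹·0.779^k.
Need 0.779^k ≤ 1e-9/1.03×10⁻¹ = 9.70874e-09.
k ≥ ln(9.70874e-09)/ln(0.779) = -18.4502/-0.24974 = 73.878.
Smallest integer k = 74.

74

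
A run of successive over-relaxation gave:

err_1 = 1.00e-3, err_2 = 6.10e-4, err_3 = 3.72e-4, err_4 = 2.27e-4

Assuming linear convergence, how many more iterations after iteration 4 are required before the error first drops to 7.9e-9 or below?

Rate ρ ≈ err_4/err_3 = 2.27e-4/3.72e-4 = 0.6102.
After j more steps, err_{4+j} ≈ 2.27e-4·ρ^j; need ρ^j ≤ 7.9e-9/2.27e-4 = 3.48018e-05.
j ≥ ln(3.48018e-05)/ln(0.6102) = -10.2658/-0.49397 = 20.782.
So 21 more iterations are needed.

21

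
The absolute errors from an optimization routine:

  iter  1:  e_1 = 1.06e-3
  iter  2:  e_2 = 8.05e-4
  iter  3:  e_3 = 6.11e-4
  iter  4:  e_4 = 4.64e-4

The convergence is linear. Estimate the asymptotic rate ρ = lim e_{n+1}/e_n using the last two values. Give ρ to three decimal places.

ρ ≈ e_4/e_3 = 4.64e-4/6.11e-4 = 0.75941

0.759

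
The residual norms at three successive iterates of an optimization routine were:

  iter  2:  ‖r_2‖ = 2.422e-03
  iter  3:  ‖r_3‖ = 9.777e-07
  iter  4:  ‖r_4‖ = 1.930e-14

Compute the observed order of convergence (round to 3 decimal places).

p ≈ ln(‖r_4‖/‖r_3‖) / ln(‖r_3‖/‖r_2‖)
  = ln(1.930e-14/9.777e-07) / ln(9.777e-07/2.422e-03)
  = ln(1.97402e-08) / ln(0.000403675)
  = -17.740609 / -7.814900 ≈ 2.270101

2.270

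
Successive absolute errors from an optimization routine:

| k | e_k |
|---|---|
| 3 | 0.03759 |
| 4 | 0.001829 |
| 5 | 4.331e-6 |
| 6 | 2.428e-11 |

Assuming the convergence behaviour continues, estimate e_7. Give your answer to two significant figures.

First estimate the order: p ≈ ln(e_6/e_5) / ln(e_5/e_4) = ln(2.428e-11/4.331e-6)/ln(4.331e-6/0.001829) = ln(5.6061e-06)/ln(0.00236796) ≈ 2.0000.
Then e_7 ≈ e_6·(e_6/e_5)^p = 2.428e-11·(5.6061e-06)^2.0000 = 2.428e-11·3.14284e-11 ≈ 7.631e-22.

7.6e-22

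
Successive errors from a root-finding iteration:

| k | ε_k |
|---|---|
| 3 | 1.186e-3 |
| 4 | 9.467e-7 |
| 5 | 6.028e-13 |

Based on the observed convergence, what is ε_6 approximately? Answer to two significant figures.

2.4e-25

First estimate the order: p ≈ ln(ε_5/ε_4) / ln(ε_4/ε_3) = ln(6.028e-13/9.467e-7)/ln(9.467e-7/1.186e-3) = ln(6.36738e-07)/ln(0.000798229) ≈ 2.0001.
Then ε_6 ≈ ε_5·(ε_5/ε_4)^p = 6.028e-13·(6.36738e-07)^2.0001 = 6.028e-13·4.04857e-13 ≈ 2.44e-25.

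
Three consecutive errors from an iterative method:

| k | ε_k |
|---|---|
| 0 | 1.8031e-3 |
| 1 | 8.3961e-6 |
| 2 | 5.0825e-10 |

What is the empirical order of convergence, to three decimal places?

1.809

p ≈ ln(ε_2/ε_1) / ln(ε_1/ε_0)
  = ln(5.0825e-10/8.3961e-6) / ln(8.3961e-6/1.8031e-3)
  = ln(6.05341e-05) / ln(0.00465648)
  = -9.712304 / -5.369495 ≈ 1.808793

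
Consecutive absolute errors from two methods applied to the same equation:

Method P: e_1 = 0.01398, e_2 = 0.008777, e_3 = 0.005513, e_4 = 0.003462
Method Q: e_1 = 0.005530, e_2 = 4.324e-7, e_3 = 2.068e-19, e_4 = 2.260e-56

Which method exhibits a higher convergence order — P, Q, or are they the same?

Method P: p ≈ ln(0.003462/0.005513)/ln(0.005513/0.008777) ≈ 1.00.
Method Q: p ≈ ln(2.260e-56/2.068e-19)/ln(2.068e-19/4.324e-7) ≈ 3.00.
Method Q has the higher order (≈3.0 vs ≈1.0).

Q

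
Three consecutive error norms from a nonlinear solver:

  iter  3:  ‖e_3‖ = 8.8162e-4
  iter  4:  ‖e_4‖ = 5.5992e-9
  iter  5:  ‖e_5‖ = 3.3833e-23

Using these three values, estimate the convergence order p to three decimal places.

p ≈ ln(‖e_5‖/‖e_4‖) / ln(‖e_4‖/‖e_3‖)
  = ln(3.3833e-23/5.5992e-9) / ln(5.5992e-9/8.8162e-4)
  = ln(6.04247e-15) / ln(6.35104e-06)
  = -32.739964 / -11.966892 ≈ 2.735879

2.736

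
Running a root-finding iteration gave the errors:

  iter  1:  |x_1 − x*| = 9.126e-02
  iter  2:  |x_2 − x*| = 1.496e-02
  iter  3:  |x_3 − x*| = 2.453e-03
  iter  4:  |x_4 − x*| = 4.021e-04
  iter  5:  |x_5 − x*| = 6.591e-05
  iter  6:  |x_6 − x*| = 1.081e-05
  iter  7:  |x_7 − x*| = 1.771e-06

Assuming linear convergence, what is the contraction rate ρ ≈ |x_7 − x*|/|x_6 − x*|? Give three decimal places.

0.164

ρ ≈ |x_7 − x*|/|x_6 − x*| = 1.771e-06/1.081e-05 = 0.16383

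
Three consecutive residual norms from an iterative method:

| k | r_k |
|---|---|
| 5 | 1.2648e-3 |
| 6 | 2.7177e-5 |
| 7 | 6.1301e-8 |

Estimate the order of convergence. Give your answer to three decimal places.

p ≈ ln(r_7/r_6) / ln(r_6/r_5)
  = ln(6.1301e-8/2.7177e-5) / ln(2.7177e-5/1.2648e-3)
  = ln(0.00225562) / ln(0.0214872)
  = -6.094330 / -3.840298 ≈ 1.586942

1.587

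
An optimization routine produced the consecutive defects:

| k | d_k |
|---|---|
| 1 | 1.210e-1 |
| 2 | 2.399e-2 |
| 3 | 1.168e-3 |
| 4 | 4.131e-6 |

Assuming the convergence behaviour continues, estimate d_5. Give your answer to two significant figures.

1.1e-10

First estimate the order: p ≈ ln(d_4/d_3) / ln(d_3/d_2) = ln(4.131e-6/1.168e-3)/ln(1.168e-3/2.399e-2) = ln(0.00353682)/ln(0.048687) ≈ 1.8676.
Then d_5 ≈ d_4·(d_4/d_3)^p = 4.131e-6·(0.00353682)^1.8676 = 4.131e-6·2.64113e-05 ≈ 1.091e-10.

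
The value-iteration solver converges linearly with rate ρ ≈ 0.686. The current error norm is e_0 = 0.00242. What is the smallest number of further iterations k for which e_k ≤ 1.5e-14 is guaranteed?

After k steps, e_k ≈ 0.00242·0.686^k.
Need 0.686^k ≤ 1.5e-14/0.00242 = 6.19835e-12.
k ≥ ln(6.19835e-12)/ln(0.686) = -25.8067/-0.37688 = 68.475.
Smallest integer k = 69.

69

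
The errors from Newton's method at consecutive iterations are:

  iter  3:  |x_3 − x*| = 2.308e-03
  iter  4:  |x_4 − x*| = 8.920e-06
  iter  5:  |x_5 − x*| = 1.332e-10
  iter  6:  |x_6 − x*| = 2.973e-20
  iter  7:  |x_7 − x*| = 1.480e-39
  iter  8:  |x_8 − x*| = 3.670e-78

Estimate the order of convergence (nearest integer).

Consecutive ratios: |x_8 − x*|/|x_7 − x*| = 3.670e-78/1.480e-39 = 2.47973e-39, |x_7 − x*|/|x_6 − x*| = 1.480e-39/2.973e-20 = 4.97814e-20.
p ≈ ln(2.47973e-39)/ln(4.97814e-20) = -88.8927/-44.4466 ≈ 2.00.
So the convergence is quadratic (order 2).

2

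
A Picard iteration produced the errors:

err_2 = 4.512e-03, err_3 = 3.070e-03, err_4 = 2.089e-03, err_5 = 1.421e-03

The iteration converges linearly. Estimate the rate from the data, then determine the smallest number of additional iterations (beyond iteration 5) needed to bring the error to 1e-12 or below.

Rate ρ ≈ err_5/err_4 = 1.421e-03/2.089e-03 = 0.6802.
After j more steps, err_{5+j} ≈ 1.421e-03·ρ^j; need ρ^j ≤ 1e-12/1.421e-03 = 7.0373e-10.
j ≥ ln(7.0373e-10)/ln(0.6802) = -21.0746/-0.38537 = 54.687.
So 55 more iterations are needed.

55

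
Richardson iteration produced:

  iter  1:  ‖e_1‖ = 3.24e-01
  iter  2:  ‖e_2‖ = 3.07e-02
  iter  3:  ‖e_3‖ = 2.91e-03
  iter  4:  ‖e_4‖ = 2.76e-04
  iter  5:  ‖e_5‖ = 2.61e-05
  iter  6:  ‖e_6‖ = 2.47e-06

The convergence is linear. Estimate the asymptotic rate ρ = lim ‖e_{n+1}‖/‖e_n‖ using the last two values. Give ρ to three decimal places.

0.095

ρ ≈ ‖e_6‖/‖e_5‖ = 2.47e-06/2.61e-05 = 0.09464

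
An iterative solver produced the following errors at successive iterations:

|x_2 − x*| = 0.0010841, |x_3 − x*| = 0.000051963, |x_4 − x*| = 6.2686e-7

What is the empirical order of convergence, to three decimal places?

1.454

p ≈ ln(|x_4 − x*|/|x_3 − x*|) / ln(|x_3 − x*|/|x_2 − x*|)
  = ln(6.2686e-7/0.000051963) / ln(0.000051963/0.0010841)
  = ln(0.0120636) / ln(0.0479319)
  = -4.417563 / -3.037974 ≈ 1.454115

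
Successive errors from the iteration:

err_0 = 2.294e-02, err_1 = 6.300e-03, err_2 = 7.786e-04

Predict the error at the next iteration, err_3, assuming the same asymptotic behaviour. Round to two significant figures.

First estimate the order: p ≈ ln(err_2/err_1) / ln(err_1/err_0) = ln(7.786e-04/6.300e-03)/ln(6.300e-03/2.294e-02) = ln(0.123587)/ln(0.274629) ≈ 1.6179.
Then err_3 ≈ err_2·(err_2/err_1)^p = 7.786e-04·(0.123587)^1.6179 = 7.786e-04·0.0339549 ≈ 2.644e-05.

2.6e-5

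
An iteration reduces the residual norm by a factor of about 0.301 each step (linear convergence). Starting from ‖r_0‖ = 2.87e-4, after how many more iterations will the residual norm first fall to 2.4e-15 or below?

22

After k steps, ‖r_k‖ ≈ 2.87e-4·0.301^k.
Need 0.301^k ≤ 2.4e-15/2.87e-4 = 8.36237e-12.
k ≥ ln(8.36237e-12)/ln(0.301) = -25.5073/-1.20065 = 21.245.
Smallest integer k = 22.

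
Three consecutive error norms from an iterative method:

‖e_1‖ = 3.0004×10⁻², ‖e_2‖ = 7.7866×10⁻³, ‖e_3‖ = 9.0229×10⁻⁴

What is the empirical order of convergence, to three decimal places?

p ≈ ln(‖e_3‖/‖e_2‖) / ln(‖e_2‖/‖e_1‖)
  = ln(9.0229×10⁻⁴/7.7866×10⁻³) / ln(7.7866×10⁻³/3.0004×10⁻²)
  = ln(0.115877) / ln(0.259519)
  = -2.155226 / -1.348925 ≈ 1.597736

1.598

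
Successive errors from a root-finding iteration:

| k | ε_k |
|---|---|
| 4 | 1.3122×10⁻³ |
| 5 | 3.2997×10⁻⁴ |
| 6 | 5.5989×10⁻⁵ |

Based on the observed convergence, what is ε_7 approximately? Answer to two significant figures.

5.7e-6

First estimate the order: p ≈ ln(ε_6/ε_5) / ln(ε_5/ε_4) = ln(5.5989×10⁻⁵/3.2997×10⁻⁴)/ln(3.2997×10⁻⁴/1.3122×10⁻³) = ln(0.169679)/ln(0.251463) ≈ 1.2850.
Then ε_7 ≈ ε_6·(ε_6/ε_5)^p = 5.5989×10⁻⁵·(0.169679)^1.2850 = 5.5989×10⁻⁵·0.102346 ≈ 5.73e-06.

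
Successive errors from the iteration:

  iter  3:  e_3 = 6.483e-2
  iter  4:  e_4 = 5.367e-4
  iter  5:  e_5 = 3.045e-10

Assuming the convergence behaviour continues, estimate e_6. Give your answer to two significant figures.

First estimate the order: p ≈ ln(e_5/e_4) / ln(e_4/e_3) = ln(3.045e-10/5.367e-4)/ln(5.367e-4/6.483e-2) = ln(5.67356e-07)/ln(0.00827857) ≈ 3.0000.
Then e_6 ≈ e_5·(e_5/e_4)^p = 3.045e-10·(5.67356e-07)^3.0000 = 3.045e-10·1.82628e-19 ≈ 5.561e-29.

5.6e-29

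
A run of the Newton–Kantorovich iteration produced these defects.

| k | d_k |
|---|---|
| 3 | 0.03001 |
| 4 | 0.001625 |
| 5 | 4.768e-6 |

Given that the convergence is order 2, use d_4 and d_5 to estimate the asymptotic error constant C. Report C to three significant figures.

1.81

C ≈ d_5 / d_4^2
  = 4.768e-6 / (0.001625)^2
  = 4.768e-6 / 2.64062e-06 ≈ 1.8056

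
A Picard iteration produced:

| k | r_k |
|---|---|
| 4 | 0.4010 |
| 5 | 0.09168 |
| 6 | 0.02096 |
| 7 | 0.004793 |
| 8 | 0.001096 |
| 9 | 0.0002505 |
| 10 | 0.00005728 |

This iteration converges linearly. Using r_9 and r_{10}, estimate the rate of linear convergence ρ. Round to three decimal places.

0.229

ρ ≈ r_{10}/r_9 = 0.00005728/0.0002505 = 0.22866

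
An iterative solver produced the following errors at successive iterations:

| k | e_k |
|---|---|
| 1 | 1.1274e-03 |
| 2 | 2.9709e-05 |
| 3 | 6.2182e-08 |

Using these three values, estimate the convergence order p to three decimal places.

1.697

p ≈ ln(e_3/e_2) / ln(e_2/e_1)
  = ln(6.2182e-08/2.9709e-05) / ln(2.9709e-05/1.1274e-03)
  = ln(0.00209304) / ln(0.0263518)
  = -6.169138 / -3.636219 ≈ 1.696580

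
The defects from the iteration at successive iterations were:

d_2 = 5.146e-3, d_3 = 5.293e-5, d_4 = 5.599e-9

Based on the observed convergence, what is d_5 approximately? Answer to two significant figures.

First estimate the order: p ≈ ln(d_4/d_3) / ln(d_3/d_2) = ln(5.599e-9/5.293e-5)/ln(5.293e-5/5.146e-3) = ln(0.000105781)/ln(0.0102857) ≈ 2.0000.
Then d_5 ≈ d_4·(d_4/d_3)^p = 5.599e-9·(0.000105781)^2.0000 = 5.599e-9·1.11896e-08 ≈ 6.265e-17.

6.3e-17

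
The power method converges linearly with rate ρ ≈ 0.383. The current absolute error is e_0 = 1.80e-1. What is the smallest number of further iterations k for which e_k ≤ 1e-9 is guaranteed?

20

After k steps, e_k ≈ 1.80e-1·0.383^k.
Need 0.383^k ≤ 1e-9/1.80e-1 = 5.55556e-09.
k ≥ ln(5.55556e-09)/ln(0.383) = -19.0085/-0.95972 = 19.806.
Smallest integer k = 20.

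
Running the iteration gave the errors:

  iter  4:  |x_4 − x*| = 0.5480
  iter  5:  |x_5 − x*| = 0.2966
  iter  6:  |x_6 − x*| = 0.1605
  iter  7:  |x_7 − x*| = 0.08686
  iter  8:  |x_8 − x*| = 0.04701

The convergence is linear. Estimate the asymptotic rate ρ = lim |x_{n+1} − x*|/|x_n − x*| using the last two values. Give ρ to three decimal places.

0.541

ρ ≈ |x_8 − x*|/|x_7 − x*| = 0.04701/0.08686 = 0.54122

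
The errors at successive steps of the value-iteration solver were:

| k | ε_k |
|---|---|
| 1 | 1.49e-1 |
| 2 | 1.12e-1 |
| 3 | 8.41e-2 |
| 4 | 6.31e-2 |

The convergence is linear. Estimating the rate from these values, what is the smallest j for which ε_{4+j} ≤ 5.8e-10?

65

Rate ρ ≈ ε_4/ε_3 = 6.31e-2/8.41e-2 = 0.7503.
After j more steps, ε_{4+j} ≈ 6.31e-2·ρ^j; need ρ^j ≤ 5.8e-10/6.31e-2 = 9.19176e-09.
j ≥ ln(9.19176e-09)/ln(0.7503) = -18.5050/-0.28728 = 64.415.
So 65 more iterations are needed.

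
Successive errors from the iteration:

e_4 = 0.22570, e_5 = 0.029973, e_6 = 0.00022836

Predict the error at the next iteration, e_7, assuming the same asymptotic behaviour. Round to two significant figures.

First estimate the order: p ≈ ln(e_6/e_5) / ln(e_5/e_4) = ln(0.00022836/0.029973)/ln(0.029973/0.22570) = ln(0.00761886)/ln(0.1328) ≈ 2.4157.
Then e_7 ≈ e_6·(e_6/e_5)^p = 0.00022836·(0.00761886)^2.4157 = 0.00022836·7.64331e-06 ≈ 1.745e-09.

1.7e-9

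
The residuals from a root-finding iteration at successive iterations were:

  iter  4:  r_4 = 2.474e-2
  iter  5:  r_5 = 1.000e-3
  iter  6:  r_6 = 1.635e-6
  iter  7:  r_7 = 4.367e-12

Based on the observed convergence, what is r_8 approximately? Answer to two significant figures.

First estimate the order: p ≈ ln(r_7/r_6) / ln(r_6/r_5) = ln(4.367e-12/1.635e-6)/ln(1.635e-6/1.000e-3) = ln(2.67095e-06)/ln(0.001635) ≈ 2.0001.
Then r_8 ≈ r_7·(r_7/r_6)^p = 4.367e-12·(2.67095e-06)^2.0001 = 4.367e-12·7.12482e-12 ≈ 3.111e-23.

3.1e-23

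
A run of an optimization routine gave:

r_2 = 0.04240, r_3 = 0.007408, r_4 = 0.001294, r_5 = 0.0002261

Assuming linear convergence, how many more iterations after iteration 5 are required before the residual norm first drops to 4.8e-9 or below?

7

Rate ρ ≈ r_5/r_4 = 0.0002261/0.001294 = 0.1747.
After j more steps, r_{5+j} ≈ 0.0002261·ρ^j; need ρ^j ≤ 4.8e-9/0.0002261 = 2.12295e-05.
j ≥ ln(2.12295e-05)/ln(0.1747) = -10.7601/-1.74469 = 6.167.
So 7 more iterations are needed.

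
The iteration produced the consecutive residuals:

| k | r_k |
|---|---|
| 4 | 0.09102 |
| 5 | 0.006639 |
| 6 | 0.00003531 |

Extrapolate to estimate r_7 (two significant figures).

1.0e-9

First estimate the order: p ≈ ln(r_6/r_5) / ln(r_5/r_4) = ln(0.00003531/0.006639)/ln(0.006639/0.09102) = ln(0.00531857)/ln(0.07294) ≈ 2.0001.
Then r_7 ≈ r_6·(r_6/r_5)^p = 0.00003531·(0.00531857)^2.0001 = 0.00003531·2.82724e-05 ≈ 9.983e-10.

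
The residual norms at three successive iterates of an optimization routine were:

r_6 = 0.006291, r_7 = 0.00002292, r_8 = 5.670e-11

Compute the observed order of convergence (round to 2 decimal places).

p ≈ ln(r_8/r_7) / ln(r_7/r_6)
  = ln(5.670e-11/0.00002292) / ln(0.00002292/0.006291)
  = ln(2.47382e-06) / ln(0.0036433)
  = -12.90975 / -5.61487 ≈ 2.29921

2.30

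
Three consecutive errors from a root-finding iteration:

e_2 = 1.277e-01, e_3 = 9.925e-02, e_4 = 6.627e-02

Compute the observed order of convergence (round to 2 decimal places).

p ≈ ln(e_4/e_3) / ln(e_3/e_2)
  = ln(6.627e-02/9.925e-02) / ln(9.925e-02/1.277e-01)
  = ln(0.667708) / ln(0.777212)
  = -0.40390 / -0.25204 ≈ 1.60252

1.60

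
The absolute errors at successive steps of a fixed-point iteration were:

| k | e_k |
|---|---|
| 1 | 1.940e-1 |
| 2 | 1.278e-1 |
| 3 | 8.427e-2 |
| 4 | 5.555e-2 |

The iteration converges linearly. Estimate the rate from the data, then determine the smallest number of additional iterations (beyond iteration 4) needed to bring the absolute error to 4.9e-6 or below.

23

Rate ρ ≈ e_4/e_3 = 5.555e-2/8.427e-2 = 0.6592.
After j more steps, e_{4+j} ≈ 5.555e-2·ρ^j; need ρ^j ≤ 4.9e-6/5.555e-2 = 8.82088e-05.
j ≥ ln(8.82088e-05)/ln(0.6592) = -9.3358/-0.41673 = 22.403.
So 23 more iterations are needed.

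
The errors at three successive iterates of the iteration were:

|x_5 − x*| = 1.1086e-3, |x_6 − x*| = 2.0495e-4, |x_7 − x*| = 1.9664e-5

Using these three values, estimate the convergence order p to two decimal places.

p ≈ ln(|x_7 − x*|/|x_6 − x*|) / ln(|x_6 − x*|/|x_5 − x*|)
  = ln(1.9664e-5/2.0495e-4) / ln(2.0495e-4/1.1086e-3)
  = ln(0.0959454) / ln(0.184873)
  = -2.34398 / -1.68809 ≈ 1.38854

1.39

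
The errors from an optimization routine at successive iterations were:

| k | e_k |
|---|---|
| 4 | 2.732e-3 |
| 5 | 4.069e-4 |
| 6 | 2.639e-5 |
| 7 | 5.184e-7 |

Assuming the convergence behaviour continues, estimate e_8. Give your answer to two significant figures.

1.8e-9

First estimate the order: p ≈ ln(e_7/e_6) / ln(e_6/e_5) = ln(5.184e-7/2.639e-5)/ln(2.639e-5/4.069e-4) = ln(0.0196438)/ln(0.0648562) ≈ 1.4366.
Then e_8 ≈ e_7·(e_7/e_6)^p = 5.184e-7·(0.0196438)^1.4366 = 5.184e-7·0.00353222 ≈ 1.831e-09.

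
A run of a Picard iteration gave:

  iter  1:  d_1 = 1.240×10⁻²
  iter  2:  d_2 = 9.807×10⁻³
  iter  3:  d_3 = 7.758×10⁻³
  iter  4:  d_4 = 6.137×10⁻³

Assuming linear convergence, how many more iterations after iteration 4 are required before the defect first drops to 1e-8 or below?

Rate ρ ≈ d_4/d_3 = 6.137×10⁻³/7.758×10⁻³ = 0.7911.
After j more steps, d_{4+j} ≈ 6.137×10⁻³·ρ^j; need ρ^j ≤ 1e-8/6.137×10⁻³ = 1.62946e-06.
j ≥ ln(1.62946e-06)/ln(0.7911) = -13.3273/-0.23433 = 56.874.
So 57 more iterations are needed.

57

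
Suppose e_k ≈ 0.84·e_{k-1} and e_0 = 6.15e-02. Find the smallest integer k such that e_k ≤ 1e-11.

130

After k steps, e_k ≈ 6.15e-02·0.84^k.
Need 0.84^k ≤ 1e-11/6.15e-02 = 1.62602e-10.
k ≥ ln(1.62602e-10)/ln(0.84) = -22.5397/-0.17435 = 129.278.
Smallest integer k = 130.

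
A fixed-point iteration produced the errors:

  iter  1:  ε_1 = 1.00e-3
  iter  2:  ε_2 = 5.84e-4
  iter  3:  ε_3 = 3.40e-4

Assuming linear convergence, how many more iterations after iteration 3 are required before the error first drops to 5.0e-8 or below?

Rate ρ ≈ ε_3/ε_2 = 3.40e-4/5.84e-4 = 0.5822.
After j more steps, ε_{3+j} ≈ 3.40e-4·ρ^j; need ρ^j ≤ 5.0e-8/3.40e-4 = 0.000147059.
j ≥ ln(0.000147059)/ln(0.5822) = -8.8247/-0.54094 = 16.314.
So 17 more iterations are needed.

17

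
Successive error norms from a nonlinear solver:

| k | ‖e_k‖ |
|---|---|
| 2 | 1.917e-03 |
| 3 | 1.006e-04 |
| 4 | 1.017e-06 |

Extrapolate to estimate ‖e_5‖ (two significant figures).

First estimate the order: p ≈ ln(‖e_4‖/‖e_3‖) / ln(‖e_3‖/‖e_2‖) = ln(1.017e-06/1.006e-04)/ln(1.006e-04/1.917e-03) = ln(0.0101093)/ln(0.0524778) ≈ 1.5588.
Then ‖e_5‖ ≈ ‖e_4‖·(‖e_4‖/‖e_3‖)^p = 1.017e-06·(0.0101093)^1.5588 = 1.017e-06·0.000775817 ≈ 7.89e-10.

7.9e-10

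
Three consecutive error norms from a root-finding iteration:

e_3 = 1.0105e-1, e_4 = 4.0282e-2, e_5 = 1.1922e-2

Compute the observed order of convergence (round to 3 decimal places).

p ≈ ln(e_5/e_4) / ln(e_4/e_3)
  = ln(1.1922e-2/4.0282e-2) / ln(4.0282e-2/1.0105e-1)
  = ln(0.295963) / ln(0.398634)
  = -1.217521 / -0.919712 ≈ 1.323807

1.324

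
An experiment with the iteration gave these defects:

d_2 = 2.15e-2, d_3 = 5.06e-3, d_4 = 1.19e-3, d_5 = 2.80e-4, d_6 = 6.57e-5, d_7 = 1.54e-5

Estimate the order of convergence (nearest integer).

1

Consecutive ratios: d_7/d_6 = 1.54e-5/6.57e-5 = 0.234399, d_6/d_5 = 6.57e-5/2.80e-4 = 0.234643.
p ≈ ln(0.234399)/ln(0.234643) = -1.4507/-1.4497 ≈ 1.00.
So the convergence is linear (order 1).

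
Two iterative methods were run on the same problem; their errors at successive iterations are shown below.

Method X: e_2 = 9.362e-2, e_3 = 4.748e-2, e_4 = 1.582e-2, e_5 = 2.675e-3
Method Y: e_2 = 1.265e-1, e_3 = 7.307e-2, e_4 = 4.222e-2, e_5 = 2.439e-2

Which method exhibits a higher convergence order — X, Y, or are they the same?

Method X: p ≈ ln(2.675e-3/1.582e-2)/ln(1.582e-2/4.748e-2) ≈ 1.62.
Method Y: p ≈ ln(2.439e-2/4.222e-2)/ln(4.222e-2/7.307e-2) ≈ 1.00.
Method X has the higher order (≈1.6 vs ≈1.0).

X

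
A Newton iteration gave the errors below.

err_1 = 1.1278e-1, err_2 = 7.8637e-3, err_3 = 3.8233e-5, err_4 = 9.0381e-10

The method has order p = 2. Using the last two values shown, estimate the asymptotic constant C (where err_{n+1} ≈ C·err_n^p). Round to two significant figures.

0.62

C ≈ err_4 / err_3^2
  = 9.0381e-10 / (3.8233e-5)^2
  = 9.0381e-10 / 1.46176e-09 ≈ 0.6183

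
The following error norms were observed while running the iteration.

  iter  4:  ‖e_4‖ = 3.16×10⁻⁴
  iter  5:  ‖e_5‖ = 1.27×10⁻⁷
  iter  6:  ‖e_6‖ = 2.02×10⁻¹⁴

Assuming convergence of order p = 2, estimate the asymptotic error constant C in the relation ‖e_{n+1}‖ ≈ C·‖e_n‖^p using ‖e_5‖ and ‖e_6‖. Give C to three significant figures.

C ≈ ‖e_6‖ / ‖e_5‖^2
  = 2.02×10⁻¹⁴ / (1.27×10⁻⁷)^2
  = 2.02×10⁻¹⁴ / 1.6129e-14 ≈ 1.2524

1.25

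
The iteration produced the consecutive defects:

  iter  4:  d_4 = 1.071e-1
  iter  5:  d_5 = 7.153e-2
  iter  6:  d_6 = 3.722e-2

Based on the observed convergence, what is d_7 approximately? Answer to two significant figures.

First estimate the order: p ≈ ln(d_6/d_5) / ln(d_5/d_4) = ln(3.722e-2/7.153e-2)/ln(7.153e-2/1.071e-1) = ln(0.520341)/ln(0.66788) ≈ 1.6184.
Then d_7 ≈ d_6·(d_6/d_5)^p = 3.722e-2·(0.520341)^1.6184 = 3.722e-2·0.347409 ≈ 0.01293.

1.3e-2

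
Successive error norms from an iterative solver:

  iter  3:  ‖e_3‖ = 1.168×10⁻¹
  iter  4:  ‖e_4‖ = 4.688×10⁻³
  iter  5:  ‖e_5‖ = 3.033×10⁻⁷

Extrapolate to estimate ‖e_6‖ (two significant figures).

First estimate the order: p ≈ ln(‖e_5‖/‖e_4‖) / ln(‖e_4‖/‖e_3‖) = ln(3.033×10⁻⁷/4.688×10⁻³)/ln(4.688×10⁻³/1.168×10⁻¹) = ln(6.46971e-05)/ln(0.040137) ≈ 2.9998.
Then ‖e_6‖ ≈ ‖e_5‖·(‖e_5‖/‖e_4‖)^p = 3.033×10⁻⁷·(6.46971e-05)^2.9998 = 3.033×10⁻⁷·2.71327e-13 ≈ 8.229e-20.

8.2e-20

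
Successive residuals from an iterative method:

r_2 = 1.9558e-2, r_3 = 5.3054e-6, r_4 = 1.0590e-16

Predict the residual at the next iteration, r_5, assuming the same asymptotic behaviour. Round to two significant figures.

First estimate the order: p ≈ ln(r_4/r_3) / ln(r_3/r_2) = ln(1.0590e-16/5.3054e-6)/ln(5.3054e-6/1.9558e-2) = ln(1.99608e-11)/ln(0.000271265) ≈ 3.0000.
Then r_5 ≈ r_4·(r_4/r_3)^p = 1.0590e-16·(1.99608e-11)^3.0000 = 1.0590e-16·7.95305e-33 ≈ 8.422e-49.

8.4e-49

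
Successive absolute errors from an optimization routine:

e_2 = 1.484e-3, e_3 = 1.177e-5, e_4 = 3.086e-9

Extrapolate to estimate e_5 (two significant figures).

2.4e-15

First estimate the order: p ≈ ln(e_4/e_3) / ln(e_3/e_2) = ln(3.086e-9/1.177e-5)/ln(1.177e-5/1.484e-3) = ln(0.000262192)/ln(0.00793127) ≈ 1.7049.
Then e_5 ≈ e_4·(e_4/e_3)^p = 3.086e-9·(0.000262192)^1.7049 = 3.086e-9·7.83618e-07 ≈ 2.418e-15.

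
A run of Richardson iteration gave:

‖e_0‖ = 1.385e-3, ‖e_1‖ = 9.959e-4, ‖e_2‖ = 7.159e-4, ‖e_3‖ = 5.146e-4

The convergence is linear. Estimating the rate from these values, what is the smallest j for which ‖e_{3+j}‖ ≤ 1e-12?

61

Rate ρ ≈ ‖e_3‖/‖e_2‖ = 5.146e-4/7.159e-4 = 0.7188.
After j more steps, ‖e_{3+j}‖ ≈ 5.146e-4·ρ^j; need ρ^j ≤ 1e-12/5.146e-4 = 1.94326e-09.
j ≥ ln(1.94326e-09)/ln(0.7188) = -20.0589/-0.33017 = 60.753.
So 61 more iterations are needed.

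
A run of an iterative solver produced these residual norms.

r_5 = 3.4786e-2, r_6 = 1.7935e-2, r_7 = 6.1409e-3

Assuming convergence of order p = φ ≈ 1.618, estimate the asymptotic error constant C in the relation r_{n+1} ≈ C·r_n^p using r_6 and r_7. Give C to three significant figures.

C ≈ r_7 / r_6^1.618
  = 6.1409e-3 / (1.7935e-2)^1.618
  = 6.1409e-3 / 0.00149448 ≈ 4.1091

4.11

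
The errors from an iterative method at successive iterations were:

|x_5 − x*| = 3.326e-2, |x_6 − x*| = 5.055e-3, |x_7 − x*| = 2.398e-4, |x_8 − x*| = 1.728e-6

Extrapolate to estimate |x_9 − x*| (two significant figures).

5.9e-10

First estimate the order: p ≈ ln(|x_8 − x*|/|x_7 − x*|) / ln(|x_7 − x*|/|x_6 − x*|) = ln(1.728e-6/2.398e-4)/ln(2.398e-4/5.055e-3) = ln(0.00720601)/ln(0.0474382) ≈ 1.6182.
Then |x_9 − x*| ≈ |x_8 − x*|·(|x_8 − x*|/|x_7 − x*|)^p = 1.728e-6·(0.00720601)^1.6182 = 1.728e-6·0.000341446 ≈ 5.9e-10.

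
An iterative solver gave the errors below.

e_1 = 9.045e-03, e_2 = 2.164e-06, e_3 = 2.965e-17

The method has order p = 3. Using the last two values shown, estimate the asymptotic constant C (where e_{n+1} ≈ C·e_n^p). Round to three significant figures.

2.93

C ≈ e_3 / e_2^3
  = 2.965e-17 / (2.164e-06)^3
  = 2.965e-17 / 1.01338e-17 ≈ 2.9259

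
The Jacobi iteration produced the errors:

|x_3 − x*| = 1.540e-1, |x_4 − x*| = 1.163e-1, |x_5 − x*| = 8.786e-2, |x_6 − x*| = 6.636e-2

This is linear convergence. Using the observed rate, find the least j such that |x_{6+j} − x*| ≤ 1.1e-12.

Rate ρ ≈ |x_6 − x*|/|x_5 − x*| = 6.636e-2/8.786e-2 = 0.7553.
After j more steps, |x_{6+j} − x*| ≈ 6.636e-2·ρ^j; need ρ^j ≤ 1.1e-12/6.636e-2 = 1.65763e-11.
j ≥ ln(1.65763e-11)/ln(0.7553) = -24.8230/-0.28064 = 88.451.
So 89 more iterations are needed.

89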